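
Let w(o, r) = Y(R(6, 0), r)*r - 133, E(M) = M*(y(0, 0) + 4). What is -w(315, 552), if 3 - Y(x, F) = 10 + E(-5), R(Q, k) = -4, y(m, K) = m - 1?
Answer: -4283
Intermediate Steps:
y(m, K) = -1 + m
E(M) = 3*M (E(M) = M*((-1 + 0) + 4) = M*(-1 + 4) = M*3 = 3*M)
Y(x, F) = 8 (Y(x, F) = 3 - (10 + 3*(-5)) = 3 - (10 - 15) = 3 - 1*(-5) = 3 + 5 = 8)
w(o, r) = -133 + 8*r (w(o, r) = 8*r - 133 = -133 + 8*r)
-w(315, 552) = -(-133 + 8*552) = -(-133 + 4416) = -1*4283 = -4283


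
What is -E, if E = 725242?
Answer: -725242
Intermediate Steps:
-E = -1*725242 = -725242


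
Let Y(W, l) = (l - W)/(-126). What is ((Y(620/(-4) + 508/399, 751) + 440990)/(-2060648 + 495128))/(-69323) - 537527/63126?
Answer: -3879338628141866801/455581295634381840 ≈ -8.5151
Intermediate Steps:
Y(W, l) = -l/126 + W/126 (Y(W, l) = (l - W)*(-1/126) = -l/126 + W/126)
((Y(620/(-4) + 508/399, 751) + 440990)/(-2060648 + 495128))/(-69323) - 537527/63126 = (((-1/126*751 + (620/(-4) + 508/399)/126) + 440990)/(-2060648 + 495128))/(-69323) - 537527/63126 = (((-751/126 + (620*(-1/4) + 508*(1/399))/126) + 440990)/(-1565520))*(-1/69323) - 537527*1/63126 = (((-751/126 + (-155 + 508/399)/126) + 440990)*(-1/1565520))*(-1/69323) - 537527/63126 = (((-751/126 + (1/126)*(-61337/399)) + 440990)*(-1/1565520))*(-1/69323) - 537527/63126 = (((-751/126 - 61337/50274) + 440990)*(-1/1565520))*(-1/69323) - 537527/63126 = ((-180493/25137 + 440990)*(-1/1565520))*(-1/69323) - 537527/63126 = ((11084985137/25137)*(-1/1565520))*(-1/69323) - 537527/63126 = -11084985137/39352476240*(-1/69323) - 537527/63126 = 11084985137/2728031710385520 - 537527/63126 = -3879338628141866801/455581295634381840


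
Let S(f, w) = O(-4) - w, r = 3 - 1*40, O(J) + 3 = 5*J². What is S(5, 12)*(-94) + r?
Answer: -6147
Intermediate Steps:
O(J) = -3 + 5*J²
r = -37 (r = 3 - 40 = -37)
S(f, w) = 77 - w (S(f, w) = (-3 + 5*(-4)²) - w = (-3 + 5*16) - w = (-3 + 80) - w = 77 - w)
S(5, 12)*(-94) + r = (77 - 1*12)*(-94) - 37 = (77 - 12)*(-94) - 37 = 65*(-94) - 37 = -6110 - 37 = -6147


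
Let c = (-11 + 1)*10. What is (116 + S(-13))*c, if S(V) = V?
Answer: -10300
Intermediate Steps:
c = -100 (c = -10*10 = -100)
(116 + S(-13))*c = (116 - 13)*(-100) = 103*(-100) = -10300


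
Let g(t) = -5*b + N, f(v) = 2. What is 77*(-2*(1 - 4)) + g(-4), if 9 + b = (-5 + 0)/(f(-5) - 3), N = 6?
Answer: 488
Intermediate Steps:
b = -4 (b = -9 + (-5 + 0)/(2 - 3) = -9 - 5/(-1) = -9 - 5*(-1) = -9 + 5 = -4)
g(t) = 26 (g(t) = -5*(-4) + 6 = 20 + 6 = 26)
77*(-2*(1 - 4)) + g(-4) = 77*(-2*(1 - 4)) + 26 = 77*(-2*(-3)) + 26 = 77*6 + 26 = 462 + 26 = 488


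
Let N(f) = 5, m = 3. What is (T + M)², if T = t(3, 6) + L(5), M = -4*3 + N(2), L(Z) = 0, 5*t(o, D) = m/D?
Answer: 4761/100 ≈ 47.610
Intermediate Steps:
t(o, D) = 3/(5*D) (t(o, D) = (3/D)/5 = 3/(5*D))
M = -7 (M = -4*3 + 5 = -12 + 5 = -7)
T = ⅒ (T = (⅗)/6 + 0 = (⅗)*(⅙) + 0 = ⅒ + 0 = ⅒ ≈ 0.10000)
(T + M)² = (⅒ - 7)² = (-69/10)² = 4761/100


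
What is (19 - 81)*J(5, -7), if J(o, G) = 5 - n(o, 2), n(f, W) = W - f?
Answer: -496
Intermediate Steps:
J(o, G) = 3 + o (J(o, G) = 5 - (2 - o) = 5 + (-2 + o) = 3 + o)
(19 - 81)*J(5, -7) = (19 - 81)*(3 + 5) = -62*8 = -496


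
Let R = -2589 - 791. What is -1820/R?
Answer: 7/13 ≈ 0.53846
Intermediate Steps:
R = -3380
-1820/R = -1820/(-3380) = -1820*(-1/3380) = 7/13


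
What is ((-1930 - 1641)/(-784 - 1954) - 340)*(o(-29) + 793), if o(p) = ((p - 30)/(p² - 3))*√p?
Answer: -735387757/2738 + 54713591*I*√29/2294444 ≈ -2.6859e+5 + 128.42*I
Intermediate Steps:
o(p) = √p*(-30 + p)/(-3 + p²) (o(p) = ((-30 + p)/(-3 + p²))*√p = √p*(-30 + p)/(-3 + p²))
((-1930 - 1641)/(-784 - 1954) - 340)*(o(-29) + 793) = ((-1930 - 1641)/(-784 - 1954) - 340)*(√(-29)*(-30 - 29)/(-3 + (-29)²) + 793) = (-3571/(-2738) - 340)*((I*√29)*(-59)/(-3 + 841) + 793) = (-3571*(-1/2738) - 340)*((I*√29)*(-59)/838 + 793) = (3571/2738 - 340)*((I*√29)*(1/838)*(-59) + 793) = -927349*(-59*I*√29/838 + 793)/2738 = -927349*(793 - 59*I*√29/838)/2738 = -735387757/2738 + 54713591*I*√29/2294444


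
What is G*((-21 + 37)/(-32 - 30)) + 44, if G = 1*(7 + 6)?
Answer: 1260/31 ≈ 40.645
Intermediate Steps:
G = 13 (G = 1*13 = 13)
G*((-21 + 37)/(-32 - 30)) + 44 = 13*((-21 + 37)/(-32 - 30)) + 44 = 13*(16/(-62)) + 44 = 13*(16*(-1/62)) + 44 = 13*(-8/31) + 44 = -104/31 + 44 = 1260/31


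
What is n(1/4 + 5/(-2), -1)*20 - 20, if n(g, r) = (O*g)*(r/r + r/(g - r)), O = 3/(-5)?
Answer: 143/5 ≈ 28.600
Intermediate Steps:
O = -⅗ (O = 3*(-⅕) = -⅗ ≈ -0.60000)
n(g, r) = -3*g*(1 + r/(g - r))/5 (n(g, r) = (-3*g/5)*(r/r + r/(g - r)) = (-3*g/5)*(1 + r/(g - r)) = -3*g*(1 + r/(g - r))/5)
n(1/4 + 5/(-2), -1)*20 - 20 = (3*(1/4 + 5/(-2))²/(5*(-1 - (1/4 + 5/(-2)))))*20 - 20 = (3*(1*(¼) + 5*(-½))²/(5*(-1 - (1*(¼) + 5*(-½)))))*20 - 20 = (3*(¼ - 5/2)²/(5*(-1 - (¼ - 5/2))))*20 - 20 = (3*(-9/4)²/(5*(-1 - 1*(-9/4))))*20 - 20 = ((⅗)*(81/16)/(-1 + 9/4))*20 - 20 = ((⅗)*(81/16)/(5/4))*20 - 20 = ((⅗)*(81/16)*(⅘))*20 - 20 = (243/100)*20 - 20 = 243/5 - 20 = 143/5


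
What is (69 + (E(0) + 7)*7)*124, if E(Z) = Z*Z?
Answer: 14632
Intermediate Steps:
E(Z) = Z**2
(69 + (E(0) + 7)*7)*124 = (69 + (0**2 + 7)*7)*124 = (69 + (0 + 7)*7)*124 = (69 + 7*7)*124 = (69 + 49)*124 = 118*124 = 14632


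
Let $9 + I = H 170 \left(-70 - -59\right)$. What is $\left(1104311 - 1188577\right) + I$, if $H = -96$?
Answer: $95245$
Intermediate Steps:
$I = 179511$ ($I = -9 + \left(-96\right) 170 \left(-70 - -59\right) = -9 - 16320 \left(-70 + 59\right) = -9 - -179520 = -9 + 179520 = 179511$)
$\left(1104311 - 1188577\right) + I = \left(1104311 - 1188577\right) + 179511 = -84266 + 179511 = 95245$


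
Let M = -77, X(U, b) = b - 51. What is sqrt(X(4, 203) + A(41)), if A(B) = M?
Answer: 5*sqrt(3) ≈ 8.6602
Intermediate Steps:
X(U, b) = -51 + b
A(B) = -77
sqrt(X(4, 203) + A(41)) = sqrt((-51 + 203) - 77) = sqrt(152 - 77) = sqrt(75) = 5*sqrt(3)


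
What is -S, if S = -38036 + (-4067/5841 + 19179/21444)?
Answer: 1588050566251/41751468 ≈ 38036.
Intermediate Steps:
S = -1588050566251/41751468 (S = -38036 + (-4067*1/5841 + 19179*(1/21444)) = -38036 + (-4067/5841 + 6393/7148) = -38036 + 8270597/41751468 = -1588050566251/41751468 ≈ -38036.)
-S = -1*(-1588050566251/41751468) = 1588050566251/41751468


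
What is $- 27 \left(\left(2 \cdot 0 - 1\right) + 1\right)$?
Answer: $0$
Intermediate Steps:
$- 27 \left(\left(2 \cdot 0 - 1\right) + 1\right) = - 27 \left(\left(0 - 1\right) + 1\right) = - 27 \left(-1 + 1\right) = \left(-27\right) 0 = 0$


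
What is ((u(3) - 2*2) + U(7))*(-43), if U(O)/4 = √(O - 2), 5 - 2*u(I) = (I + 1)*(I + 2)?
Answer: 989/2 - 172*√5 ≈ 109.90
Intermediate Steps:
u(I) = 5/2 - (1 + I)*(2 + I)/2 (u(I) = 5/2 - (I + 1)*(I + 2)/2 = 5/2 - (1 + I)*(2 + I)/2)
U(O) = 4*√(-2 + O) (U(O) = 4*√(O - 2) = 4*√(-2 + O))
((u(3) - 2*2) + U(7))*(-43) = (((3/2 - 3/2*3 - ½*3²) - 2*2) + 4*√(-2 + 7))*(-43) = (((3/2 - 9/2 - ½*9) - 4) + 4*√5)*(-43) = (((3/2 - 9/2 - 9/2) - 4) + 4*√5)*(-43) = ((-15/2 - 4) + 4*√5)*(-43) = (-23/2 + 4*√5)*(-43) = 989/2 - 172*√5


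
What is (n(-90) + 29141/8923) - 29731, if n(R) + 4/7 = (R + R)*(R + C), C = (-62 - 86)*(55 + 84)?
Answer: 230445593064/62461 ≈ 3.6894e+6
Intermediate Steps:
C = -20572 (C = -148*139 = -20572)
n(R) = -4/7 + 2*R*(-20572 + R) (n(R) = -4/7 + (R + R)*(R - 20572) = -4/7 + (2*R)*(-20572 + R) = -4/7 + 2*R*(-20572 + R))
(n(-90) + 29141/8923) - 29731 = ((-4/7 - 41144*(-90) + 2*(-90)**2) + 29141/8923) - 29731 = ((-4/7 + 3702960 + 2*8100) + 29141*(1/8923)) - 29731 = ((-4/7 + 3702960 + 16200) + 29141/8923) - 29731 = (26034116/7 + 29141/8923) - 29731 = 232302621055/62461 - 29731 = 230445593064/62461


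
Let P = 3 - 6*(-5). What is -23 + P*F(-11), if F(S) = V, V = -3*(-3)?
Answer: 274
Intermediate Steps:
V = 9
P = 33 (P = 3 + 30 = 33)
F(S) = 9
-23 + P*F(-11) = -23 + 33*9 = -23 + 297 = 274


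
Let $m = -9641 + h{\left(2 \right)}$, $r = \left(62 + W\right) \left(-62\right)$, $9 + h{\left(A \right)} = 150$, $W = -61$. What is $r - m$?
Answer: $9438$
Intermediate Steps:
$h{\left(A \right)} = 141$ ($h{\left(A \right)} = -9 + 150 = 141$)
$r = -62$ ($r = \left(62 - 61\right) \left(-62\right) = 1 \left(-62\right) = -62$)
$m = -9500$ ($m = -9641 + 141 = -9500$)
$r - m = -62 - -9500 = -62 + 9500 = 9438$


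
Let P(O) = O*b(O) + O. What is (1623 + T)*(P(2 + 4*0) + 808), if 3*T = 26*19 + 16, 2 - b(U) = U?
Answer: 1452330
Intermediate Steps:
b(U) = 2 - U
T = 170 (T = (26*19 + 16)/3 = (494 + 16)/3 = (⅓)*510 = 170)
P(O) = O + O*(2 - O) (P(O) = O*(2 - O) + O = O + O*(2 - O))
(1623 + T)*(P(2 + 4*0) + 808) = (1623 + 170)*((2 + 4*0)*(3 - (2 + 4*0)) + 808) = 1793*((2 + 0)*(3 - (2 + 0)) + 808) = 1793*(2*(3 - 1*2) + 808) = 1793*(2*(3 - 2) + 808) = 1793*(2*1 + 808) = 1793*(2 + 808) = 1793*810 = 1452330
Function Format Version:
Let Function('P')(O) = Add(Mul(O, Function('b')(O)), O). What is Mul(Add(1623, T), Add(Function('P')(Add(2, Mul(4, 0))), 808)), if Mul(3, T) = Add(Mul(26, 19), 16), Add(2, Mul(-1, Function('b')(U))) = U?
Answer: 1452330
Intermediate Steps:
Function('b')(U) = Add(2, Mul(-1, U))
T = 170 (T = Mul(Rational(1, 3), Add(Mul(26, 19), 16)) = Mul(Rational(1, 3), Add(494, 16)) = Mul(Rational(1, 3), 510) = 170)
Function('P')(O) = Add(O, Mul(O, Add(2, Mul(-1, O)))) (Function('P')(O) = Add(Mul(O, Add(2, Mul(-1, O))), O) = Add(O, Mul(O, Add(2, Mul(-1, O)))))
Mul(Add(1623, T), Add(Function('P')(Add(2, Mul(4, 0))), 808)) = Mul(Add(1623, 170), Add(Mul(Add(2, Mul(4, 0)), Add(3, Mul(-1, Add(2, Mul(4, 0))))), 808)) = Mul(1793, Add(Mul(Add(2, 0), Add(3, Mul(-1, Add(2, 0)))), 808)) = Mul(1793, Add(Mul(2, Add(3, Mul(-1, 2))), 808)) = Mul(1793, Add(Mul(2, Add(3, -2)), 808)) = Mul(1793, Add(Mul(2, 1), 808)) = Mul(1793, Add(2, 808)) = Mul(1793, 810) = 1452330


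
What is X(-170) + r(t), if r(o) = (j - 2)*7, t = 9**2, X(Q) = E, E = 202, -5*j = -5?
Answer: 195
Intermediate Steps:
j = 1 (j = -1/5*(-5) = 1)
X(Q) = 202
t = 81
r(o) = -7 (r(o) = (1 - 2)*7 = -1*7 = -7)
X(-170) + r(t) = 202 - 7 = 195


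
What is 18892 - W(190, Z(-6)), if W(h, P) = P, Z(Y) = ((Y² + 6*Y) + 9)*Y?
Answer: 18946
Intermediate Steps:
Z(Y) = Y*(9 + Y² + 6*Y) (Z(Y) = (9 + Y² + 6*Y)*Y = Y*(9 + Y² + 6*Y))
18892 - W(190, Z(-6)) = 18892 - (-6)*(9 + (-6)² + 6*(-6)) = 18892 - (-6)*(9 + 36 - 36) = 18892 - (-6)*9 = 18892 - 1*(-54) = 18892 + 54 = 18946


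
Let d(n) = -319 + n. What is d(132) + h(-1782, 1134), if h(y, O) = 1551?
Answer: 1364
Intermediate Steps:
d(132) + h(-1782, 1134) = (-319 + 132) + 1551 = -187 + 1551 = 1364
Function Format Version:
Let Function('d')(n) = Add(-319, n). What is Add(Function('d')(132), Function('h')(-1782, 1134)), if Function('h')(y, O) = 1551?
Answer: 1364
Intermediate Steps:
Add(Function('d')(132), Function('h')(-1782, 1134)) = Add(Add(-319, 132), 1551) = Add(-187, 1551) = 1364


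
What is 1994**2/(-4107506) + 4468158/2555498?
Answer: 2048058437005/2624180841997 ≈ 0.78046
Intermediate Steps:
1994**2/(-4107506) + 4468158/2555498 = 3976036*(-1/4107506) + 4468158*(1/2555498) = -1988018/2053753 + 2234079/1277749 = 2048058437005/2624180841997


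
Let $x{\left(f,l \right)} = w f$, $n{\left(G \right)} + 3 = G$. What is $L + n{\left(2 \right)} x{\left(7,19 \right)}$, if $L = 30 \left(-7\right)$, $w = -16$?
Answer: $-98$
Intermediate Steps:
$n{\left(G \right)} = -3 + G$
$x{\left(f,l \right)} = - 16 f$
$L = -210$
$L + n{\left(2 \right)} x{\left(7,19 \right)} = -210 + \left(-3 + 2\right) \left(\left(-16\right) 7\right) = -210 - -112 = -210 + 112 = -98$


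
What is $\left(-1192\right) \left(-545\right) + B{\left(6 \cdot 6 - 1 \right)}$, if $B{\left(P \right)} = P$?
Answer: $649675$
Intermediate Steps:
$\left(-1192\right) \left(-545\right) + B{\left(6 \cdot 6 - 1 \right)} = \left(-1192\right) \left(-545\right) + \left(6 \cdot 6 - 1\right) = 649640 + \left(36 - 1\right) = 649640 + 35 = 649675$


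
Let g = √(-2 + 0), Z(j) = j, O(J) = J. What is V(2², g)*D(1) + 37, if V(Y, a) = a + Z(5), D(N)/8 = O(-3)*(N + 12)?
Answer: -1523 - 312*I*√2 ≈ -1523.0 - 441.23*I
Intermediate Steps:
g = I*√2 (g = √(-2) = I*√2 ≈ 1.4142*I)
D(N) = -288 - 24*N (D(N) = 8*(-3*(N + 12)) = 8*(-3*(12 + N)) = 8*(-36 - 3*N) = -288 - 24*N)
V(Y, a) = 5 + a (V(Y, a) = a + 5 = 5 + a)
V(2², g)*D(1) + 37 = (5 + I*√2)*(-288 - 24*1) + 37 = (5 + I*√2)*(-288 - 24) + 37 = (5 + I*√2)*(-312) + 37 = (-1560 - 312*I*√2) + 37 = -1523 - 312*I*√2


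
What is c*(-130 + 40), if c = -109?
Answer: 9810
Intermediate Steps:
c*(-130 + 40) = -109*(-130 + 40) = -109*(-90) = 9810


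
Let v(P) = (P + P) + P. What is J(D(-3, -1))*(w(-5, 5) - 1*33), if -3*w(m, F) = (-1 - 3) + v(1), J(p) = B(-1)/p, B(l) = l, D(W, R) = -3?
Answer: -98/9 ≈ -10.889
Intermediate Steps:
v(P) = 3*P (v(P) = 2*P + P = 3*P)
J(p) = -1/p
w(m, F) = ⅓ (w(m, F) = -((-1 - 3) + 3*1)/3 = -(-4 + 3)/3 = -⅓*(-1) = ⅓)
J(D(-3, -1))*(w(-5, 5) - 1*33) = (-1/(-3))*(⅓ - 1*33) = (-1*(-⅓))*(⅓ - 33) = (⅓)*(-98/3) = -98/9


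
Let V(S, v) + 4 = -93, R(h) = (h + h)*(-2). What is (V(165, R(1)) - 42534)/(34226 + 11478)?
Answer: -42631/45704 ≈ -0.93276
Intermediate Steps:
R(h) = -4*h (R(h) = (2*h)*(-2) = -4*h)
V(S, v) = -97 (V(S, v) = -4 - 93 = -97)
(V(165, R(1)) - 42534)/(34226 + 11478) = (-97 - 42534)/(34226 + 11478) = -42631/45704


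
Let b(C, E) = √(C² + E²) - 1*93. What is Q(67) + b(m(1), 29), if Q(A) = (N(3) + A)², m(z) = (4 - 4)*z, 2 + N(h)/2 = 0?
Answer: 3905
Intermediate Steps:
N(h) = -4 (N(h) = -4 + 2*0 = -4 + 0 = -4)
m(z) = 0 (m(z) = 0*z = 0)
Q(A) = (-4 + A)²
b(C, E) = -93 + √(C² + E²) (b(C, E) = √(C² + E²) - 93 = -93 + √(C² + E²))
Q(67) + b(m(1), 29) = (-4 + 67)² + (-93 + √(0² + 29²)) = 63² + (-93 + √(0 + 841)) = 3969 + (-93 + √841) = 3969 + (-93 + 29) = 3969 - 64 = 3905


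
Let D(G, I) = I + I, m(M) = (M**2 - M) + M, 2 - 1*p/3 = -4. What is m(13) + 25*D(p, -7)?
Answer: -181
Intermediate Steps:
p = 18 (p = 6 - 3*(-4) = 6 + 12 = 18)
m(M) = M**2
D(G, I) = 2*I
m(13) + 25*D(p, -7) = 13**2 + 25*(2*(-7)) = 169 + 25*(-14) = 169 - 350 = -181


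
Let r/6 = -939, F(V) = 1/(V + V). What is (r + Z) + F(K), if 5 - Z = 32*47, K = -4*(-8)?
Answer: -456511/64 ≈ -7133.0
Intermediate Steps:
K = 32
F(V) = 1/(2*V)
Z = -1499 (Z = 5 - 32*47 = 5 - 1*1504 = 5 - 1504 = -1499)
r = -5634 (r = 6*(-939) = -5634)
(r + Z) + F(K) = (-5634 - 1499) + (½)/32 = -7133 + (½)*(1/32) = -7133 + 1/64 = -456511/64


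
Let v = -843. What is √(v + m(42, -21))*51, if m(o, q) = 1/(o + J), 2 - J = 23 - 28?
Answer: 51*I*√41306/7 ≈ 1480.7*I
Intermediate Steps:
J = 7 (J = 2 - (23 - 28) = 2 - 1*(-5) = 2 + 5 = 7)
m(o, q) = 1/(7 + o) (m(o, q) = 1/(o + 7) = 1/(7 + o))
√(v + m(42, -21))*51 = √(-843 + 1/(7 + 42))*51 = √(-843 + 1/49)*51 = √(-41306/49)*51 = (I*√41306/7)*51 = 51*I*√41306/7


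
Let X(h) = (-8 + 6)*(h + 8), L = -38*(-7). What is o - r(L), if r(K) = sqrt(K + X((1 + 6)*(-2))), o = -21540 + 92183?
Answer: 70643 - sqrt(278) ≈ 70626.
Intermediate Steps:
o = 70643
L = 266
X(h) = -16 - 2*h (X(h) = -2*(8 + h) = -16 - 2*h)
r(K) = sqrt(12 + K) (r(K) = sqrt(K + (-16 - 2*(1 + 6)*(-2))) = sqrt(K + (-16 - 14*(-2))) = sqrt(K + (-16 - 2*(-14))) = sqrt(K + (-16 + 28)) = sqrt(K + 12) = sqrt(12 + K))
o - r(L) = 70643 - sqrt(12 + 266) = 70643 - sqrt(278)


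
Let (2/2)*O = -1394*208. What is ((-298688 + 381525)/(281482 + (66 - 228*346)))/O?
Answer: -82837/58761672320 ≈ -1.4097e-6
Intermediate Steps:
O = -289952 (O = -1394*208 = -289952)
((-298688 + 381525)/(281482 + (66 - 228*346)))/O = ((-298688 + 381525)/(281482 + (66 - 228*346)))/(-289952) = (82837/(281482 + (66 - 78888)))*(-1/289952) = (82837/(281482 - 78822))*(-1/289952) = (82837/202660)*(-1/289952) = -82837/58761672320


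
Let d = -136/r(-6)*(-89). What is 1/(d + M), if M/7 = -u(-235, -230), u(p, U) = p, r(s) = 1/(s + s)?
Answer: -1/143603 ≈ -6.9636e-6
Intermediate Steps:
r(s) = 1/(2*s)
M = 1645 (M = 7*(-1*(-235)) = 7*235 = 1645)
d = -145248 (d = -136/((½)/(-6))*(-89) = -136/((½)*(-⅙))*(-89) = -136/(-1/12)*(-89) = -136*(-12)*(-89) = 1632*(-89) = -145248)
1/(d + M) = 1/(-145248 + 1645) = 1/(-143603) = -1/143603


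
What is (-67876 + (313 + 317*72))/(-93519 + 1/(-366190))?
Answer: 16382974410/34245722611 ≈ 0.47839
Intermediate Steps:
(-67876 + (313 + 317*72))/(-93519 + 1/(-366190)) = (-67876 + (313 + 22824))/(-93519 - 1/366190) = (-67876 + 23137)/(-34245722611/366190) = -44739*(-366190/34245722611) = 16382974410/34245722611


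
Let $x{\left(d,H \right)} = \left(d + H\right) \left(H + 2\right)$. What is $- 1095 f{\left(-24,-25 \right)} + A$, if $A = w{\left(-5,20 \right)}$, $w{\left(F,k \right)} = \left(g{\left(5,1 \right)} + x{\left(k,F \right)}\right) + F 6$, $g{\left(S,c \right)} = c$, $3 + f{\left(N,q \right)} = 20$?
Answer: $-18689$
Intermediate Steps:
$f{\left(N,q \right)} = 17$ ($f{\left(N,q \right)} = -3 + 20 = 17$)
$x{\left(d,H \right)} = \left(2 + H\right) \left(H + d\right)$ ($x{\left(d,H \right)} = \left(H + d\right) \left(2 + H\right) = \left(2 + H\right) \left(H + d\right)$)
$w{\left(F,k \right)} = 1 + F^{2} + 2 k + 8 F + F k$ ($w{\left(F,k \right)} = \left(1 + \left(F^{2} + 2 F + 2 k + F k\right)\right) + F 6 = \left(1 + F^{2} + 2 F + 2 k + F k\right) + 6 F = 1 + F^{2} + 2 k + 8 F + F k$)
$A = -74$ ($A = 1 + \left(-5\right)^{2} + 2 \cdot 20 + 8 \left(-5\right) - 100 = 1 + 25 + 40 - 40 - 100 = -74$)
$- 1095 f{\left(-24,-25 \right)} + A = \left(-1095\right) 17 - 74 = -18615 - 74 = -18689$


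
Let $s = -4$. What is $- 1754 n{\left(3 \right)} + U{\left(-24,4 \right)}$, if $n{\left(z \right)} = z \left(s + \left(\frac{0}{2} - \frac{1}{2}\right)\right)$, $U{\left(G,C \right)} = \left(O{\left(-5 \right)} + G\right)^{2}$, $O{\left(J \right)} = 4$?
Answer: $24079$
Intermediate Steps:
$U{\left(G,C \right)} = \left(4 + G\right)^{2}$
$n{\left(z \right)} = - \frac{9 z}{2}$ ($n{\left(z \right)} = z \left(-4 + \left(\frac{0}{2} - \frac{1}{2}\right)\right) = z \left(-4 + \left(0 \cdot \frac{1}{2} - \frac{1}{2}\right)\right) = z \left(-4 + \left(0 - \frac{1}{2}\right)\right) = z \left(-4 - \frac{1}{2}\right) = z \left(- \frac{9}{2}\right) = - \frac{9 z}{2}$)
$- 1754 n{\left(3 \right)} + U{\left(-24,4 \right)} = - 1754 \left(\left(- \frac{9}{2}\right) 3\right) + \left(4 - 24\right)^{2} = \left(-1754\right) \left(- \frac{27}{2}\right) + \left(-20\right)^{2} = 23679 + 400 = 24079$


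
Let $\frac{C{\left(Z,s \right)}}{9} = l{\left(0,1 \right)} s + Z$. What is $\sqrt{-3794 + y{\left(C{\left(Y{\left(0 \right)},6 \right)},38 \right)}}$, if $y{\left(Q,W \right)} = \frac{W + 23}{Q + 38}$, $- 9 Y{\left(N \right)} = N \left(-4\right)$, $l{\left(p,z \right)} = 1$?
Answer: $\frac{i \sqrt{8026701}}{46} \approx 61.59 i$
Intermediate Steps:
$Y{\left(N \right)} = \frac{4 N}{9}$ ($Y{\left(N \right)} = - \frac{N \left(-4\right)}{9} = - \frac{\left(-4\right) N}{9} = \frac{4 N}{9}$)
$C{\left(Z,s \right)} = 9 Z + 9 s$ ($C{\left(Z,s \right)} = 9 \left(1 s + Z\right) = 9 \left(s + Z\right) = 9 \left(Z + s\right) = 9 Z + 9 s$)
$y{\left(Q,W \right)} = \frac{23 + W}{38 + Q}$
$\sqrt{-3794 + y{\left(C{\left(Y{\left(0 \right)},6 \right)},38 \right)}} = \sqrt{-3794 + \frac{23 + 38}{38 + \left(9 \cdot \frac{4}{9} \cdot 0 + 9 \cdot 6\right)}} = \sqrt{-3794 + \frac{1}{38 + \left(9 \cdot 0 + 54\right)} 61} = \sqrt{-3794 + \frac{1}{38 + \left(0 + 54\right)} 61} = \sqrt{-3794 + \frac{1}{38 + 54} \cdot 61} = \sqrt{-3794 + \frac{1}{92} \cdot 61} = \sqrt{-3794 + \frac{61}{92}} = \sqrt{- \frac{348987}{92}} = \frac{i \sqrt{8026701}}{46}$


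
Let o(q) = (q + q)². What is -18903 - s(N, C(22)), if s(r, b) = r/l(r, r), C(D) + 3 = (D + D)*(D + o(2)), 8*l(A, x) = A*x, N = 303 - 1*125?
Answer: -1682371/89 ≈ -18903.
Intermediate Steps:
N = 178 (N = 303 - 125 = 178)
l(A, x) = A*x/8 (l(A, x) = (A*x)/8 = A*x/8)
o(q) = 4*q² (o(q) = (2*q)² = 4*q²)
C(D) = -3 + 2*D*(16 + D) (C(D) = -3 + (D + D)*(D + 4*2²) = -3 + (2*D)*(D + 4*4) = -3 + (2*D)*(D + 16) = -3 + (2*D)*(16 + D) = -3 + 2*D*(16 + D))
s(r, b) = 8/r (s(r, b) = r/((r*r/8)) = r/((r²/8)) = r*(8/r²) = 8/r)
-18903 - s(N, C(22)) = -18903 - 8/178 = -18903 - 1*4/89 = -18903 - 4/89 = -1682371/89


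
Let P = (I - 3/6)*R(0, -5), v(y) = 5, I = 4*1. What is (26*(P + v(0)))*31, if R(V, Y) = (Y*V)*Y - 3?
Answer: -4433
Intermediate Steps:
R(V, Y) = -3 + V*Y² (R(V, Y) = (V*Y)*Y - 3 = V*Y² - 3 = -3 + V*Y²)
I = 4
P = -21/2 (P = (4 - 3/6)*(-3 + 0*(-5)²) = (4 - 3*⅙)*(-3 + 0*25) = (4 - ½)*(-3 + 0) = (7/2)*(-3) = -21/2 ≈ -10.500)
(26*(P + v(0)))*31 = (26*(-21/2 + 5))*31 = (26*(-11/2))*31 = -143*31 = -4433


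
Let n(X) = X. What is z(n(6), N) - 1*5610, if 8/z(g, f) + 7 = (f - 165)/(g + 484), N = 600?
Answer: -3361174/599 ≈ -5611.3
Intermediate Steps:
z(g, f) = 8/(-7 + (-165 + f)/(484 + g)) (z(g, f) = 8/(-7 + (f - 165)/(g + 484)) = 8/(-7 + (-165 + f)/(484 + g)))
z(n(6), N) - 1*5610 = 8*(484 + 6)/(-3553 + 600 - 7*6) - 1*5610 = 8*490/(-3553 + 600 - 42) - 5610 = 8*490/(-2995) - 5610 = 8*(-1/2995)*490 - 5610 = -784/599 - 5610 = -3361174/599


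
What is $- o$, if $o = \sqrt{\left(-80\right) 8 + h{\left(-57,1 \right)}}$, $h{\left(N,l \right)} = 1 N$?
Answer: $- i \sqrt{697} \approx - 26.401 i$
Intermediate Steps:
$h{\left(N,l \right)} = N$
$o = i \sqrt{697}$ ($o = \sqrt{\left(-80\right) 8 - 57} = \sqrt{-640 - 57} = \sqrt{-697} = i \sqrt{697} \approx 26.401 i$)
$- o = - i \sqrt{697}$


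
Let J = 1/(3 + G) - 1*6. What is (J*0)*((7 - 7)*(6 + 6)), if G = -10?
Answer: 0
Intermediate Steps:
J = -43/7 (J = 1/(3 - 10) - 1*6 = 1/(-7) - 6 = -⅐ - 6 = -43/7 ≈ -6.1429)
(J*0)*((7 - 7)*(6 + 6)) = (-43/7*0)*((7 - 7)*(6 + 6)) = 0*(0*12) = 0*0 = 0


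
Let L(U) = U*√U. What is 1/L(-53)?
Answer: I*√53/2809 ≈ 0.0025917*I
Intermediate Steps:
L(U) = U^(3/2)
1/L(-53) = 1/((-53)^(3/2)) = 1/(-53*I*√53) = I*√53/2809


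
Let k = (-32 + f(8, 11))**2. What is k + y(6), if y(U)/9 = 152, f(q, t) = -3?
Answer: 2593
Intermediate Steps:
y(U) = 1368 (y(U) = 9*152 = 1368)
k = 1225 (k = (-32 - 3)**2 = (-35)**2 = 1225)
k + y(6) = 1225 + 1368 = 2593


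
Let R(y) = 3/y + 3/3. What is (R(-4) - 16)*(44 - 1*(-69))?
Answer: -7119/4 ≈ -1779.8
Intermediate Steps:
R(y) = 1 + 3/y (R(y) = 3/y + 3*(1/3) = 3/y + 1 = 1 + 3/y)
(R(-4) - 16)*(44 - 1*(-69)) = ((3 - 4)/(-4) - 16)*(44 - 1*(-69)) = (-1/4*(-1) - 16)*(44 + 69) = (1/4 - 16)*113 = -63/4*113 = -7119/4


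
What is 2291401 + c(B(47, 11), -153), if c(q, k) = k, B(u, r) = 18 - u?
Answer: 2291248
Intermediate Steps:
2291401 + c(B(47, 11), -153) = 2291401 - 153 = 2291248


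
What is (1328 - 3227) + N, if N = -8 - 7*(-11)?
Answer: -1830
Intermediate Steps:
N = 69 (N = -8 + 77 = 69)
(1328 - 3227) + N = (1328 - 3227) + 69 = -1899 + 69 = -1830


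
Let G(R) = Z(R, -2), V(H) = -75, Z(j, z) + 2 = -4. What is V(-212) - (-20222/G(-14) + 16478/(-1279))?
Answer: -13170310/3837 ≈ -3432.4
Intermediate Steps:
Z(j, z) = -6 (Z(j, z) = -2 - 4 = -6)
G(R) = -6
V(-212) - (-20222/G(-14) + 16478/(-1279)) = -75 - (-20222/(-6) + 16478/(-1279)) = -75 - (-20222*(-⅙) + 16478*(-1/1279)) = -75 - (10111/3 - 16478/1279) = -75 - 1*12882535/3837 = -75 - 12882535/3837 = -13170310/3837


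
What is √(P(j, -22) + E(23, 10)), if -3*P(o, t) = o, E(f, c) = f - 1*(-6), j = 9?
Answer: √26 ≈ 5.0990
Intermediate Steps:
E(f, c) = 6 + f (E(f, c) = f + 6 = 6 + f)
P(o, t) = -o/3
√(P(j, -22) + E(23, 10)) = √(-⅓*9 + (6 + 23)) = √(-3 + 29) = √26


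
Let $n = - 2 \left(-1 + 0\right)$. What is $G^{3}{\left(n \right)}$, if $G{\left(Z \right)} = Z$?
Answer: $8$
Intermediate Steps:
$n = 2$ ($n = \left(-2\right) \left(-1\right) = 2$)
$G^{3}{\left(n \right)} = 2^{3} = 8$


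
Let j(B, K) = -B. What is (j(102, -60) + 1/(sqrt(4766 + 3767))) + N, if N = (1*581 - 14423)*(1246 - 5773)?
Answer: 62662632 + sqrt(8533)/8533 ≈ 6.2663e+7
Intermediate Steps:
N = 62662734 (N = (581 - 14423)*(-4527) = -13842*(-4527) = 62662734)
(j(102, -60) + 1/(sqrt(4766 + 3767))) + N = (-1*102 + 1/(sqrt(4766 + 3767))) + 62662734 = (-102 + 1/(sqrt(8533))) + 62662734 = (-102 + sqrt(8533)/8533) + 62662734 = 62662632 + sqrt(8533)/8533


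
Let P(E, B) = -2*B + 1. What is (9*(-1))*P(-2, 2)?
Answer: 27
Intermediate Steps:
P(E, B) = 1 - 2*B
(9*(-1))*P(-2, 2) = (9*(-1))*(1 - 2*2) = -9*(1 - 4) = -9*(-3) = 27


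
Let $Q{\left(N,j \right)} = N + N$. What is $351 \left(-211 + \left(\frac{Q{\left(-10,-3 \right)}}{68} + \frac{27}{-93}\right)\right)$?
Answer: $- \frac{39138255}{527} \approx -74266.0$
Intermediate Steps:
$Q{\left(N,j \right)} = 2 N$
$351 \left(-211 + \left(\frac{Q{\left(-10,-3 \right)}}{68} + \frac{27}{-93}\right)\right) = 351 \left(-211 + \left(\frac{2 \left(-10\right)}{68} + \frac{27}{-93}\right)\right) = 351 \left(-211 + \left(\left(-20\right) \frac{1}{68} + 27 \left(- \frac{1}{93}\right)\right)\right) = 351 \left(-211 - \frac{308}{527}\right) = 351 \left(- \frac{111505}{527}\right) = - \frac{39138255}{527}$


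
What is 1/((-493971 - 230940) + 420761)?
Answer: -1/304150 ≈ -3.2879e-6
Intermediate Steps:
1/((-493971 - 230940) + 420761) = 1/(-724911 + 420761) = 1/(-304150) = -1/304150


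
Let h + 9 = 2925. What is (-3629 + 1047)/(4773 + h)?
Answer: -2582/7689 ≈ -0.33580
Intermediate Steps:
h = 2916 (h = -9 + 2925 = 2916)
(-3629 + 1047)/(4773 + h) = (-3629 + 1047)/(4773 + 2916) = -2582/7689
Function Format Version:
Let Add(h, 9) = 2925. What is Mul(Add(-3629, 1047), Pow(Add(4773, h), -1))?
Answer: Rational(-2582, 7689) ≈ -0.33580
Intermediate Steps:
h = 2916 (h = Add(-9, 2925) = 2916)
Mul(Add(-3629, 1047), Pow(Add(4773, h), -1)) = Mul(Add(-3629, 1047), Pow(Add(4773, 2916), -1)) = Mul(-2582, Pow(7689, -1)) = Mul(-2582, Rational(1, 7689)) = Rational(-2582, 7689)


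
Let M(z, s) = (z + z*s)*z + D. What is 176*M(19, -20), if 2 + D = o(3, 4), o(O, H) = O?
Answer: -1207008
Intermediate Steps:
D = 1 (D = -2 + 3 = 1)
M(z, s) = 1 + z*(z + s*z) (M(z, s) = (z + z*s)*z + 1 = (z + s*z)*z + 1 = z*(z + s*z) + 1 = 1 + z*(z + s*z))
176*M(19, -20) = 176*(1 + 19² - 20*19²) = 176*(1 + 361 - 20*361) = 176*(1 + 361 - 7220) = 176*(-6858) = -1207008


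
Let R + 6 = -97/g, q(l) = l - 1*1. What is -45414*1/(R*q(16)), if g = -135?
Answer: 408726/713 ≈ 573.25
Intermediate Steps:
q(l) = -1 + l (q(l) = l - 1 = -1 + l)
R = -713/135 (R = -6 - 97/(-135) = -6 - 97*(-1/135) = -6 + 97/135 = -713/135 ≈ -5.2815)
-45414*1/(R*q(16)) = -45414*(-135/(713*(-1 + 16))) = -45414/(15*(-713/135)) = -45414/(-713/9) = -45414*(-9/713) = 408726/713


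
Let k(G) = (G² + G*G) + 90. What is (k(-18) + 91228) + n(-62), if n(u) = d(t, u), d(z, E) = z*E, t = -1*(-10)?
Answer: 91346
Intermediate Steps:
t = 10
d(z, E) = E*z
k(G) = 90 + 2*G² (k(G) = (G² + G²) + 90 = 2*G² + 90 = 90 + 2*G²)
n(u) = 10*u (n(u) = u*10 = 10*u)
(k(-18) + 91228) + n(-62) = ((90 + 2*(-18)²) + 91228) + 10*(-62) = ((90 + 2*324) + 91228) - 620 = ((90 + 648) + 91228) - 620 = (738 + 91228) - 620 = 91966 - 620 = 91346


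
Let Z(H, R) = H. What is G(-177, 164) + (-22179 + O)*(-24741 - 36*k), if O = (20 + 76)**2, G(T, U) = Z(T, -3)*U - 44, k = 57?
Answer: 347288587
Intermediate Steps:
G(T, U) = -44 + T*U (G(T, U) = T*U - 44 = -44 + T*U)
O = 9216 (O = 96**2 = 9216)
G(-177, 164) + (-22179 + O)*(-24741 - 36*k) = (-44 - 177*164) + (-22179 + 9216)*(-24741 - 36*57) = (-44 - 29028) - 12963*(-24741 - 2052) = -29072 - 12963*(-26793) = -29072 + 347317659 = 347288587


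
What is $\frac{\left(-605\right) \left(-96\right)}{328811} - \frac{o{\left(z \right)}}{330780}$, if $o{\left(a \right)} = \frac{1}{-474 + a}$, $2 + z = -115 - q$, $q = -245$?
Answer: $\frac{6647249359211}{37632379492680} \approx 0.17664$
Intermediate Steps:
$z = 128$ ($z = -2 - -130 = -2 + \left(-115 + 245\right) = -2 + 130 = 128$)
$\frac{\left(-605\right) \left(-96\right)}{328811} - \frac{o{\left(z \right)}}{330780} = \frac{\left(-605\right) \left(-96\right)}{328811} - \frac{1}{\left(-474 + 128\right) 330780} = 58080 \cdot \frac{1}{328811} - \frac{1}{-346} \cdot \frac{1}{330780} = \frac{58080}{328811} - \left(- \frac{1}{346}\right) \frac{1}{330780} = \frac{58080}{328811} - - \frac{1}{114449880} = \frac{58080}{328811} + \frac{1}{114449880} = \frac{6647249359211}{37632379492680}$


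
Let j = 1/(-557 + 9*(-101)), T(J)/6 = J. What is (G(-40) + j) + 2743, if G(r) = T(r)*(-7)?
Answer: 6484117/1466 ≈ 4423.0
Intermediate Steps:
T(J) = 6*J
G(r) = -42*r (G(r) = (6*r)*(-7) = -42*r)
j = -1/1466 (j = 1/(-557 - 909) = 1/(-1466) = -1/1466 ≈ -0.00068213)
(G(-40) + j) + 2743 = (-42*(-40) - 1/1466) + 2743 = (1680 - 1/1466) + 2743 = 2462879/1466 + 2743 = 6484117/1466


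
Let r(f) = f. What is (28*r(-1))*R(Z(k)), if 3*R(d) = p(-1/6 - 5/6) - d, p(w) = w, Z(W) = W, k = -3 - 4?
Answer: -56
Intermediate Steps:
k = -7
R(d) = -⅓ - d/3 (R(d) = ((-1/6 - 5/6) - d)/3 = ((-1*⅙ - 5*⅙) - d)/3 = ((-⅙ - ⅚) - d)/3 = (-1 - d)/3 = -⅓ - d/3)
(28*r(-1))*R(Z(k)) = (28*(-1))*(-⅓ - ⅓*(-7)) = -28*(-⅓ + 7/3) = -28*2 = -56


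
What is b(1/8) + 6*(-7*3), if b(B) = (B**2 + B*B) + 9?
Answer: -3743/32 ≈ -116.97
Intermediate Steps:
b(B) = 9 + 2*B**2 (b(B) = (B**2 + B**2) + 9 = 2*B**2 + 9 = 9 + 2*B**2)
b(1/8) + 6*(-7*3) = (9 + 2*(1/8)**2) + 6*(-7*3) = (9 + 2*(1/8)**2) + 6*(-21) = (9 + 2*(1/64)) - 126 = (9 + 1/32) - 126 = 289/32 - 126 = -3743/32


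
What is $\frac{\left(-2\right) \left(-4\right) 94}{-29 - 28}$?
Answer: $- \frac{752}{57} \approx -13.193$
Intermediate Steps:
$\frac{\left(-2\right) \left(-4\right) 94}{-29 - 28} = \frac{8 \cdot 94}{-57} = 752 \left(- \frac{1}{57}\right) = - \frac{752}{57}$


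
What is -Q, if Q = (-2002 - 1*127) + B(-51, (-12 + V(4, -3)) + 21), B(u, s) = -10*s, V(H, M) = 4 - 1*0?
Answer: 2259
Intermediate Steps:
V(H, M) = 4 (V(H, M) = 4 + 0 = 4)
Q = -2259 (Q = (-2002 - 1*127) - 10*((-12 + 4) + 21) = (-2002 - 127) - 10*(-8 + 21) = -2129 - 10*13 = -2129 - 130 = -2259)
-Q = -1*(-2259) = 2259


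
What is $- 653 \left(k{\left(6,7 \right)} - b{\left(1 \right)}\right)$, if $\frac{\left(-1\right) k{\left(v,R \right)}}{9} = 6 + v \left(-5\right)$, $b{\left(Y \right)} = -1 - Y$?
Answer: $-142354$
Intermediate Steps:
$k{\left(v,R \right)} = -54 + 45 v$ ($k{\left(v,R \right)} = - 9 \left(6 + v \left(-5\right)\right) = - 9 \left(6 - 5 v\right) = -54 + 45 v$)
$- 653 \left(k{\left(6,7 \right)} - b{\left(1 \right)}\right) = - 653 \left(\left(-54 + 45 \cdot 6\right) - \left(-1 - 1\right)\right) = - 653 \left(\left(-54 + 270\right) - \left(-1 - 1\right)\right) = - 653 \left(216 - -2\right) = - 653 \left(216 + 2\right) = \left(-653\right) 218 = -142354$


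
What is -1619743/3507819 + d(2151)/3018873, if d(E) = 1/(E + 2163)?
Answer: -7031530111891609/15227931177765306 ≈ -0.46175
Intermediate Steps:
d(E) = 1/(2163 + E)
-1619743/3507819 + d(2151)/3018873 = -1619743/3507819 + 1/((2163 + 2151)*3018873) = -1619743*1/3507819 + (1/3018873)/4314 = -1619743/3507819 + (1/4314)*(1/3018873) = -1619743/3507819 + 1/13023418122 = -7031530111891609/15227931177765306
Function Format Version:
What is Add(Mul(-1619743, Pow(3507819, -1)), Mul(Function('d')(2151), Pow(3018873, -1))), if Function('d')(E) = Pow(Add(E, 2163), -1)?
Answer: Rational(-7031530111891609, 15227931177765306) ≈ -0.46175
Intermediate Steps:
Function('d')(E) = Pow(Add(2163, E), -1)
Add(Mul(-1619743, Pow(3507819, -1)), Mul(Function('d')(2151), Pow(3018873, -1))) = Add(Mul(-1619743, Pow(3507819, -1)), Mul(Pow(Add(2163, 2151), -1), Pow(3018873, -1))) = Add(Mul(-1619743, Rational(1, 3507819)), Mul(Pow(4314, -1), Rational(1, 3018873))) = Add(Rational(-1619743, 3507819), Mul(Rational(1, 4314), Rational(1, 3018873))) = Add(Rational(-1619743, 3507819), Rational(1, 13023418122)) = Rational(-7031530111891609, 15227931177765306)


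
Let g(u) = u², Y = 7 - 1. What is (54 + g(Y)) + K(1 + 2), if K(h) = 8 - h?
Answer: 95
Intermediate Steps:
Y = 6
(54 + g(Y)) + K(1 + 2) = (54 + 6²) + (8 - (1 + 2)) = (54 + 36) + (8 - 1*3) = 90 + (8 - 3) = 90 + 5 = 95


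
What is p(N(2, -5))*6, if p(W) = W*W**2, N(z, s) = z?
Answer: 48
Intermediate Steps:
p(W) = W**3
p(N(2, -5))*6 = 2**3*6 = 8*6 = 48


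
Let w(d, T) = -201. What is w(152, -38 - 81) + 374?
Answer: 173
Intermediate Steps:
w(152, -38 - 81) + 374 = -201 + 374 = 173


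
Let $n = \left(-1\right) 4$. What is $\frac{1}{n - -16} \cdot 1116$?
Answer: $93$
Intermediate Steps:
$n = -4$
$\frac{1}{n - -16} \cdot 1116 = \frac{1}{-4 - -16} \cdot 1116 = \frac{1}{-4 + \left(-26 + 42\right)} 1116 = \frac{1}{-4 + 16} \cdot 1116 = \frac{1}{12} \cdot 1116 = 93$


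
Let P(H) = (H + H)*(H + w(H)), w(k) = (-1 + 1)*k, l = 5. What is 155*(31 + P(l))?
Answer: 12555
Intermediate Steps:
w(k) = 0 (w(k) = 0*k = 0)
P(H) = 2*H**2 (P(H) = (H + H)*(H + 0) = (2*H)*H = 2*H**2)
155*(31 + P(l)) = 155*(31 + 2*5**2) = 155*(31 + 2*25) = 155*(31 + 50) = 155*81 = 12555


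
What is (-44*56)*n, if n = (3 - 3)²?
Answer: 0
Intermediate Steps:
n = 0 (n = 0² = 0)
(-44*56)*n = -44*56*0 = -2464*0 = 0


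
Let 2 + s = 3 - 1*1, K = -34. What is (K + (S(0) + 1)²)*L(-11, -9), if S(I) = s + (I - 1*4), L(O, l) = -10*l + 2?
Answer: -2300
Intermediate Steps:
s = 0 (s = -2 + (3 - 1*1) = -2 + (3 - 1) = -2 + 2 = 0)
L(O, l) = 2 - 10*l
S(I) = -4 + I (S(I) = 0 + (I - 1*4) = 0 + (I - 4) = 0 + (-4 + I) = -4 + I)
(K + (S(0) + 1)²)*L(-11, -9) = (-34 + ((-4 + 0) + 1)²)*(2 - 10*(-9)) = (-34 + (-4 + 1)²)*(2 + 90) = (-34 + (-3)²)*92 = (-34 + 9)*92 = -25*92 = -2300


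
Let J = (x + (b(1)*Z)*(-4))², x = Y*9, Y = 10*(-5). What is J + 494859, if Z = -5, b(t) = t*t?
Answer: 679759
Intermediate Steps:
b(t) = t²
Y = -50
x = -450 (x = -50*9 = -450)
J = 184900 (J = (-450 + (1²*(-5))*(-4))² = (-450 + (1*(-5))*(-4))² = (-450 - 5*(-4))² = (-450 + 20)² = (-430)² = 184900)
J + 494859 = 184900 + 494859 = 679759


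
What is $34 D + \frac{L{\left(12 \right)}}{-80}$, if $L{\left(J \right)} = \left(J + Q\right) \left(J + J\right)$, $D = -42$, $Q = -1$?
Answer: $- \frac{14313}{10} \approx -1431.3$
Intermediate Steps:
$L{\left(J \right)} = 2 J \left(-1 + J\right)$ ($L{\left(J \right)} = \left(J - 1\right) \left(J + J\right) = \left(-1 + J\right) 2 J = 2 J \left(-1 + J\right)$)
$34 D + \frac{L{\left(12 \right)}}{-80} = 34 \left(-42\right) + \frac{2 \cdot 12 \left(-1 + 12\right)}{-80} = -1428 + 2 \cdot 12 \cdot 11 \left(- \frac{1}{80}\right) = -1428 + 264 \left(- \frac{1}{80}\right) = -1428 - \frac{33}{10} = - \frac{14313}{10}$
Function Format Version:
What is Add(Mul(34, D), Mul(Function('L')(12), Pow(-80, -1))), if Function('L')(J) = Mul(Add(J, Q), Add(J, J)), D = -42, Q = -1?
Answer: Rational(-14313, 10) ≈ -1431.3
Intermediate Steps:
Function('L')(J) = Mul(2, J, Add(-1, J)) (Function('L')(J) = Mul(Add(J, -1), Add(J, J)) = Mul(Add(-1, J), Mul(2, J)) = Mul(2, J, Add(-1, J)))
Add(Mul(34, D), Mul(Function('L')(12), Pow(-80, -1))) = Add(Mul(34, -42), Mul(Mul(2, 12, Add(-1, 12)), Pow(-80, -1))) = Add(-1428, Mul(Mul(2, 12, 11), Rational(-1, 80))) = Add(-1428, Mul(264, Rational(-1, 80))) = Add(-1428, Rational(-33, 10)) = Rational(-14313, 10)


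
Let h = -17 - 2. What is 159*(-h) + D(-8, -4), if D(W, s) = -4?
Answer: 3017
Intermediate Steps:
h = -19 (h = -17 - 1*2 = -17 - 2 = -19)
159*(-h) + D(-8, -4) = 159*(-1*(-19)) - 4 = 159*19 - 4 = 3021 - 4 = 3017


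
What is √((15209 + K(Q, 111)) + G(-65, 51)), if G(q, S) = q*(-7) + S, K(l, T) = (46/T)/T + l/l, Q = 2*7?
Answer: √193636882/111 ≈ 125.36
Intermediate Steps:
Q = 14
K(l, T) = 1 + 46/T² (K(l, T) = 46/T² + 1 = 1 + 46/T²)
G(q, S) = S - 7*q (G(q, S) = -7*q + S = S - 7*q)
√((15209 + K(Q, 111)) + G(-65, 51)) = √((15209 + (1 + 46/111²)) + (51 - 7*(-65))) = √((15209 + (1 + 46*(1/12321))) + (51 + 455)) = √((15209 + (1 + 46/12321)) + 506) = √((15209 + 12367/12321) + 506) = √(187402456/12321 + 506) = √(193636882/12321) = √193636882/111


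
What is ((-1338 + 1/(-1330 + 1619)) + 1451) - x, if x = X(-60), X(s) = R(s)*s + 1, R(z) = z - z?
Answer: 32369/289 ≈ 112.00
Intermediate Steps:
R(z) = 0
X(s) = 1 (X(s) = 0*s + 1 = 0 + 1 = 1)
x = 1
((-1338 + 1/(-1330 + 1619)) + 1451) - x = ((-1338 + 1/(-1330 + 1619)) + 1451) - 1*1 = ((-1338 + 1/289) + 1451) - 1 = (-386681/289 + 1451) - 1 = 32658/289 - 1 = 32369/289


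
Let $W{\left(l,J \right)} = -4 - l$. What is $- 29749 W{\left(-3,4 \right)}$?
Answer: $29749$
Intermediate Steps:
$- 29749 W{\left(-3,4 \right)} = - 29749 \left(-4 - -3\right) = - 29749 \left(-4 + 3\right) = \left(-29749\right) \left(-1\right) = 29749$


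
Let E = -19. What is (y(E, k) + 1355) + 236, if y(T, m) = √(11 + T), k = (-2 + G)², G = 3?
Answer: 1591 + 2*I*√2 ≈ 1591.0 + 2.8284*I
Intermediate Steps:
k = 1 (k = (-2 + 3)² = 1² = 1)
(y(E, k) + 1355) + 236 = (√(11 - 19) + 1355) + 236 = (√(-8) + 1355) + 236 = (2*I*√2 + 1355) + 236 = (1355 + 2*I*√2) + 236 = 1591 + 2*I*√2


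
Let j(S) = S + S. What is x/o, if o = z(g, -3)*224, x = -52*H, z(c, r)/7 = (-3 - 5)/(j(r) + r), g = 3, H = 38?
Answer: -2223/1568 ≈ -1.4177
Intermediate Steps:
j(S) = 2*S
z(c, r) = -56/(3*r) (z(c, r) = 7*((-3 - 5)/(2*r + r)) = 7*(-8*1/(3*r)) = 7*(-8/(3*r)) = -56/(3*r))
x = -1976 (x = -52*38 = -1976)
o = 12544/9 (o = -56/3/(-3)*224 = -56/3*(-1/3)*224 = (56/9)*224 = 12544/9 ≈ 1393.8)
x/o = -1976/12544/9 = -1976*9/12544 = -2223/1568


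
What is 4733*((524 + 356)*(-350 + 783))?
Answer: 1803462320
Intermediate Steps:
4733*((524 + 356)*(-350 + 783)) = 4733*(880*433) = 4733*381040 = 1803462320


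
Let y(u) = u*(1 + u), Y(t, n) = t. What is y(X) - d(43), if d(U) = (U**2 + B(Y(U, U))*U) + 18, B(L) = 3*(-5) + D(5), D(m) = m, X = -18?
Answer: -1131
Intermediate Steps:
B(L) = -10 (B(L) = 3*(-5) + 5 = -15 + 5 = -10)
d(U) = 18 + U**2 - 10*U (d(U) = (U**2 - 10*U) + 18 = 18 + U**2 - 10*U)
y(X) - d(43) = -18*(1 - 18) - (18 + 43**2 - 10*43) = -18*(-17) - (18 + 1849 - 430) = 306 - 1*1437 = 306 - 1437 = -1131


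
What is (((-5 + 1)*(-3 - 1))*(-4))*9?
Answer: -576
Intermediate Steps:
(((-5 + 1)*(-3 - 1))*(-4))*9 = (-4*(-4)*(-4))*9 = (16*(-4))*9 = -64*9 = -576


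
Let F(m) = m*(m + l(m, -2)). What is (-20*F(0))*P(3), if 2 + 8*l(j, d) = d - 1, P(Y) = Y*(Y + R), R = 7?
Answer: 0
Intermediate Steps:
P(Y) = Y*(7 + Y) (P(Y) = Y*(Y + 7) = Y*(7 + Y))
l(j, d) = -3/8 + d/8 (l(j, d) = -¼ + (d - 1)/8 = -¼ + (-1 + d)/8 = -¼ + (-⅛ + d/8) = -3/8 + d/8)
F(m) = m*(-5/8 + m) (F(m) = m*(m + (-3/8 + (⅛)*(-2))) = m*(m + (-3/8 - ¼)) = m*(m - 5/8) = m*(-5/8 + m))
(-20*F(0))*P(3) = (-5*0*(-5 + 8*0)/2)*(3*(7 + 3)) = (-5*0*(-5 + 0)/2)*(3*10) = -5*0*(-5)/2*30 = -20*0*30 = 0*30 = 0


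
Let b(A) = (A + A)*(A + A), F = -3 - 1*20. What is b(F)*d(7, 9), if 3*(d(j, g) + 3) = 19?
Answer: 21160/3 ≈ 7053.3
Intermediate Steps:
d(j, g) = 10/3 (d(j, g) = -3 + (1/3)*19 = -3 + 19/3 = 10/3)
F = -23 (F = -3 - 20 = -23)
b(A) = 4*A**2 (b(A) = (2*A)*(2*A) = 4*A**2)
b(F)*d(7, 9) = (4*(-23)**2)*(10/3) = (4*529)*(10/3) = 2116*(10/3) = 21160/3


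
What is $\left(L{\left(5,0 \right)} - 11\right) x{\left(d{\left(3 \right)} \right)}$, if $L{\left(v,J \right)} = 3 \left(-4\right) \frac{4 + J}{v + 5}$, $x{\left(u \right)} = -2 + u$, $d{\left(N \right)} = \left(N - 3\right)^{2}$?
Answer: $\frac{158}{5} \approx 31.6$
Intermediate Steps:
$d{\left(N \right)} = \left(-3 + N\right)^{2}$
$L{\left(v,J \right)} = - \frac{12 \left(4 + J\right)}{5 + v}$ ($L{\left(v,J \right)} = - 12 \frac{4 + J}{5 + v} = - \frac{12 \left(4 + J\right)}{5 + v}$)
$\left(L{\left(5,0 \right)} - 11\right) x{\left(d{\left(3 \right)} \right)} = \left(\frac{12 \left(-4 - 0\right)}{5 + 5} - 11\right) \left(-2 + \left(-3 + 3\right)^{2}\right) = \left(\frac{12 \left(-4 + 0\right)}{10} - 11\right) \left(-2 + 0^{2}\right) = \left(12 \cdot \frac{1}{10} \left(-4\right) - 11\right) \left(-2 + 0\right) = \left(- \frac{24}{5} - 11\right) \left(-2\right) = \left(- \frac{79}{5}\right) \left(-2\right) = \frac{158}{5}$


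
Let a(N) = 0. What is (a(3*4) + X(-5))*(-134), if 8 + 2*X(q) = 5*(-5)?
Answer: 2211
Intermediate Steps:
X(q) = -33/2 (X(q) = -4 + (5*(-5))/2 = -4 + (½)*(-25) = -4 - 25/2 = -33/2)
(a(3*4) + X(-5))*(-134) = (0 - 33/2)*(-134) = -33/2*(-134) = 2211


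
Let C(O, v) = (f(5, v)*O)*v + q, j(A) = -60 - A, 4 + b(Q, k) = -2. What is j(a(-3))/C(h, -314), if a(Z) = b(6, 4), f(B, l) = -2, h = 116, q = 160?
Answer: -1/1352 ≈ -0.00073965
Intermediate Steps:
b(Q, k) = -6 (b(Q, k) = -4 - 2 = -6)
a(Z) = -6
C(O, v) = 160 - 2*O*v (C(O, v) = (-2*O)*v + 160 = -2*O*v + 160 = 160 - 2*O*v)
j(a(-3))/C(h, -314) = (-60 - 1*(-6))/(160 - 2*116*(-314)) = (-60 + 6)/(160 + 72848) = -54/73008 = -54*1/73008 = -1/1352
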